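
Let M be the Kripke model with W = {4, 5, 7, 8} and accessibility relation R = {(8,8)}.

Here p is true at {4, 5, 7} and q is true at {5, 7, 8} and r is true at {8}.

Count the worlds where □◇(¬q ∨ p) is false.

4: no successors, so □◇(¬q ∨ p) holds vacuously. ✓
5: no successors, so □◇(¬q ∨ p) holds vacuously. ✓
7: no successors, so □◇(¬q ∨ p) holds vacuously. ✓
8: successors {8}; ◇(¬q ∨ p) there: 8:F. ✗
Satisfying worlds: {4, 5, 7}.
So □◇(¬q ∨ p) fails at the other 1 world.

1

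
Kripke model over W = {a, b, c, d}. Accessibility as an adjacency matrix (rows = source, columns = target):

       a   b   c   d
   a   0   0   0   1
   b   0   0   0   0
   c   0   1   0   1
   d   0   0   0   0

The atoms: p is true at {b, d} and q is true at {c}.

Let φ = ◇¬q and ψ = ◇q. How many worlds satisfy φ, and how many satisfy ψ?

For ◇¬q:
a: successors {d}; ¬q there: d:T. ✓
b: no successors, so ◇¬q fails. ✗
c: successors {b, d}; ¬q there: b:T, d:T. ✓
d: no successors, so ◇¬q fails. ✗
— 2 worlds.
For ◇q:
a: successors {d}; q there: d:F. ✗
b: no successors, so ◇q fails. ✗
c: successors {b, d}; q there: b:F, d:F. ✗
d: no successors, so ◇q fails. ✗
— 0 worlds.

2 and 0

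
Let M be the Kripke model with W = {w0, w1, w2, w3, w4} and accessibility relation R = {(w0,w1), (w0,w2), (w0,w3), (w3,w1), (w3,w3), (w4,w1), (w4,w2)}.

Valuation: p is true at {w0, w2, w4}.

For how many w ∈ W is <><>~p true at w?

w0: successors {w1, w2, w3}; <>~p there: w1:F, w2:F, w3:T. ✓
w1: no successors, so <><>~p fails. ✗
w2: no successors, so <><>~p fails. ✗
w3: successors {w1, w3}; <>~p there: w1:F, w3:T. ✓
w4: successors {w1, w2}; <>~p there: w1:F, w2:F. ✗
Satisfying worlds: {w0, w3}.

2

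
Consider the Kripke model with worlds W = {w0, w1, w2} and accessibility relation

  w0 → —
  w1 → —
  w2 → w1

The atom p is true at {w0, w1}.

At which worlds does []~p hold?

w0: no successors, so []~p holds vacuously. ✓
w1: no successors, so []~p holds vacuously. ✓
w2: successors {w1}; ~p there: w1:F. ✗

{w0, w1}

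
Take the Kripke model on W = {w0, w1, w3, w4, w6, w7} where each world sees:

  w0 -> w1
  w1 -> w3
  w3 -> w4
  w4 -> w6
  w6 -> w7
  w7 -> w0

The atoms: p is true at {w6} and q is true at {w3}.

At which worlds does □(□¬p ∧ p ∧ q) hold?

w0: successors {w1}; □¬p ∧ p ∧ q there: w1:F. ✗
w1: successors {w3}; □¬p ∧ p ∧ q there: w3:F. ✗
w3: successors {w4}; □¬p ∧ p ∧ q there: w4:F. ✗
w4: successors {w6}; □¬p ∧ p ∧ q there: w6:F. ✗
w6: successors {w7}; □¬p ∧ p ∧ q there: w7:F. ✗
w7: successors {w0}; □¬p ∧ p ∧ q there: w0:F. ✗

∅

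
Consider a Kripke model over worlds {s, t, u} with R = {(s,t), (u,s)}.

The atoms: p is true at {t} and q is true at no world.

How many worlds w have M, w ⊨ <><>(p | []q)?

1

s: successors {t}; <>(p | []q) there: t:F. ✗
t: no successors, so <><>(p | []q) fails. ✗
u: successors {s}; <>(p | []q) there: s:T. ✓
Satisfying worlds: {u}.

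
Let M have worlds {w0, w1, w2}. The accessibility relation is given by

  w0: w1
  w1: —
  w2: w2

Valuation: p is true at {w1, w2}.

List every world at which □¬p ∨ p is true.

{w1, w2}

w0: □¬p is F, p is F. ✗
w1: □¬p is T, p is T. ✓
w2: □¬p is F, p is T. ✓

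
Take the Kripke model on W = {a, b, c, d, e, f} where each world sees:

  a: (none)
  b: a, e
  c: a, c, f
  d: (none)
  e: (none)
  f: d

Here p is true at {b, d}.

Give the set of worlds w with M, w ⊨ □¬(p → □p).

a: no successors, so □¬(p → □p) holds vacuously. ✓
b: successors {a, e}; ¬(p → □p) there: a:F, e:F. ✗
c: successors {a, c, f}; ¬(p → □p) there: a:F, c:F, f:F. ✗
d: no successors, so □¬(p → □p) holds vacuously. ✓
e: no successors, so □¬(p → □p) holds vacuously. ✓
f: successors {d}; ¬(p → □p) there: d:F. ✗

{a, d, e}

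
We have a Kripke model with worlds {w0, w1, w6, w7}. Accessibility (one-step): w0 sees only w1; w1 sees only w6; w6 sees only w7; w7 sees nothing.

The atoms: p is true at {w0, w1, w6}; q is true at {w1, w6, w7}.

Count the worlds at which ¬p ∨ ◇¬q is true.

1

w0: ¬p is F, ◇¬q is F. ✗
w1: ¬p is F, ◇¬q is F. ✗
w6: ¬p is F, ◇¬q is F. ✗
w7: ¬p is T, ◇¬q is F. ✓
Satisfying worlds: {w7}.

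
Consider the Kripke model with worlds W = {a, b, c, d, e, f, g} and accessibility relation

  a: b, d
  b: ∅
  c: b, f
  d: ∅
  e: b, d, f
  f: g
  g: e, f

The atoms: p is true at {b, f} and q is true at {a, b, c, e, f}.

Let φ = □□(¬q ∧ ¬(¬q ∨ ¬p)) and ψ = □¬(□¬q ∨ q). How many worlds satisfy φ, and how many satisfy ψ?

For □□(¬q ∧ ¬(¬q ∨ ¬p)):
a: successors {b, d}; □(¬q ∧ ¬(¬q ∨ ¬p)) there: b:T, d:T. ✓
b: no successors, so □□(¬q ∧ ¬(¬q ∨ ¬p)) holds vacuously. ✓
c: successors {b, f}; □(¬q ∧ ¬(¬q ∨ ¬p)) there: b:T, f:F. ✗
d: no successors, so □□(¬q ∧ ¬(¬q ∨ ¬p)) holds vacuously. ✓
e: successors {b, d, f}; □(¬q ∧ ¬(¬q ∨ ¬p)) there: b:T, d:T, f:F. ✗
f: successors {g}; □(¬q ∧ ¬(¬q ∨ ¬p)) there: g:F. ✗
g: successors {e, f}; □(¬q ∧ ¬(¬q ∨ ¬p)) there: e:F, f:F. ✗
— 3 worlds.
For □¬(□¬q ∨ q):
a: successors {b, d}; ¬(□¬q ∨ q) there: b:F, d:F. ✗
b: no successors, so □¬(□¬q ∨ q) holds vacuously. ✓
c: successors {b, f}; ¬(□¬q ∨ q) there: b:F, f:F. ✗
d: no successors, so □¬(□¬q ∨ q) holds vacuously. ✓
e: successors {b, d, f}; ¬(□¬q ∨ q) there: b:F, d:F, f:F. ✗
f: successors {g}; ¬(□¬q ∨ q) there: g:T. ✓
g: successors {e, f}; ¬(□¬q ∨ q) there: e:F, f:F. ✗
— 3 worlds.

3 and 3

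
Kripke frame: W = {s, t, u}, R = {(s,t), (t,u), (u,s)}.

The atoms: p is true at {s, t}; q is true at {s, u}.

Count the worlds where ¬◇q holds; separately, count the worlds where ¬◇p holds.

1 and 1

For ¬◇q:
s: ◇q is F. ✓
t: ◇q is T. ✗
u: ◇q is T. ✗
— 1 world.
For ¬◇p:
s: ◇p is T. ✗
t: ◇p is F. ✓
u: ◇p is T. ✗
— 1 world.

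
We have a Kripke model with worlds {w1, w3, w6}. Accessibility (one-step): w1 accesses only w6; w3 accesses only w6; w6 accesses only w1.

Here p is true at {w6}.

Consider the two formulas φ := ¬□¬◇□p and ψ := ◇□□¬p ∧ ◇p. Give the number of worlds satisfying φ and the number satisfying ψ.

2 and 0

For ¬□¬◇□p:
w1: □¬◇□p is F. ✓
w3: □¬◇□p is F. ✓
w6: □¬◇□p is T. ✗
— 2 worlds.
For ◇□□¬p ∧ ◇p:
w1: ◇□□¬p is F, ◇p is T. ✗
w3: ◇□□¬p is F, ◇p is T. ✗
w6: ◇□□¬p is T, ◇p is F. ✗
— 0 worlds.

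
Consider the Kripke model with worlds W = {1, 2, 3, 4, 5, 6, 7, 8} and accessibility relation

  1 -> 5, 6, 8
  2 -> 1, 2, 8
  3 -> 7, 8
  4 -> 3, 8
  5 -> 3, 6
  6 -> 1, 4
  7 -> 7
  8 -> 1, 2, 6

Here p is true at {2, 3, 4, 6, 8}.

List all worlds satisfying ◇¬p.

{1, 2, 3, 6, 7, 8}

1: successors {5, 6, 8}; ¬p there: 5:T, 6:F, 8:F. ✓
2: successors {1, 2, 8}; ¬p there: 1:T, 2:F, 8:F. ✓
3: successors {7, 8}; ¬p there: 7:T, 8:F. ✓
4: successors {3, 8}; ¬p there: 3:F, 8:F. ✗
5: successors {3, 6}; ¬p there: 3:F, 6:F. ✗
6: successors {1, 4}; ¬p there: 1:T, 4:F. ✓
7: successors {7}; ¬p there: 7:T. ✓
8: successors {1, 2, 6}; ¬p there: 1:T, 2:F, 6:F. ✓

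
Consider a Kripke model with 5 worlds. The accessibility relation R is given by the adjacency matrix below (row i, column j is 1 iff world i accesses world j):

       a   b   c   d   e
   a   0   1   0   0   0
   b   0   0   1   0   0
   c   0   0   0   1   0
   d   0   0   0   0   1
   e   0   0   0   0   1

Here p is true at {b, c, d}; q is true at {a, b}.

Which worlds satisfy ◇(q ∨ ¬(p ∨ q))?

a: successors {b}; q ∨ ¬(p ∨ q) there: b:T. ✓
b: successors {c}; q ∨ ¬(p ∨ q) there: c:F. ✗
c: successors {d}; q ∨ ¬(p ∨ q) there: d:F. ✗
d: successors {e}; q ∨ ¬(p ∨ q) there: e:T. ✓
e: successors {e}; q ∨ ¬(p ∨ q) there: e:T. ✓

{a, d, e}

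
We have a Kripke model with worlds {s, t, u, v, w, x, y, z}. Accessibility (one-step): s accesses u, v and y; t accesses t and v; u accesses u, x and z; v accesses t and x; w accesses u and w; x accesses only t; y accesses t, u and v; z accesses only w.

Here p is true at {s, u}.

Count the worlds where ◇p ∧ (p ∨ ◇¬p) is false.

s: ◇p is T, p ∨ ◇¬p is T. ✓
t: ◇p is F, p ∨ ◇¬p is T. ✗
u: ◇p is T, p ∨ ◇¬p is T. ✓
v: ◇p is F, p ∨ ◇¬p is T. ✗
w: ◇p is T, p ∨ ◇¬p is T. ✓
x: ◇p is F, p ∨ ◇¬p is T. ✗
y: ◇p is T, p ∨ ◇¬p is T. ✓
z: ◇p is F, p ∨ ◇¬p is T. ✗
Satisfying worlds: {s, u, w, y}.
So ◇p ∧ (p ∨ ◇¬p) fails at the other 4 worlds.

4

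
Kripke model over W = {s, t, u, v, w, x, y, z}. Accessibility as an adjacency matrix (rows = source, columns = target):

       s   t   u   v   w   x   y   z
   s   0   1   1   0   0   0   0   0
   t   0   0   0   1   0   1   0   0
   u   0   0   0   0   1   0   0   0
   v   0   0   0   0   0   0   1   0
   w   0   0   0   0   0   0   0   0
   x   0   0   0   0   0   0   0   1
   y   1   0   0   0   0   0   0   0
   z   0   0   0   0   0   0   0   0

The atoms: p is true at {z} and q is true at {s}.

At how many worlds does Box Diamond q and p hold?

1

s: Box Diamond q is F, p is F. ✗
t: Box Diamond q is F, p is F. ✗
u: Box Diamond q is F, p is F. ✗
v: Box Diamond q is T, p is F. ✗
w: Box Diamond q is T, p is F. ✗
x: Box Diamond q is F, p is F. ✗
y: Box Diamond q is F, p is F. ✗
z: Box Diamond q is T, p is T. ✓
Satisfying worlds: {z}.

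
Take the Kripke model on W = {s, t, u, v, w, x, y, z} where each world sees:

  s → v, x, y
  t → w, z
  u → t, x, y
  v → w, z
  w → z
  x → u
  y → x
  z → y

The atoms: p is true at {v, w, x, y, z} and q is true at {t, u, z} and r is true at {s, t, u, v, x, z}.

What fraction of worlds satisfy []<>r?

s: successors {v, x, y}; <>r there: v:T, x:T, y:T. ✓
t: successors {w, z}; <>r there: w:T, z:F. ✗
u: successors {t, x, y}; <>r there: t:T, x:T, y:T. ✓
v: successors {w, z}; <>r there: w:T, z:F. ✗
w: successors {z}; <>r there: z:F. ✗
x: successors {u}; <>r there: u:T. ✓
y: successors {x}; <>r there: x:T. ✓
z: successors {y}; <>r there: y:T. ✓
That's 5 of 8 worlds, so 5/8.

5/8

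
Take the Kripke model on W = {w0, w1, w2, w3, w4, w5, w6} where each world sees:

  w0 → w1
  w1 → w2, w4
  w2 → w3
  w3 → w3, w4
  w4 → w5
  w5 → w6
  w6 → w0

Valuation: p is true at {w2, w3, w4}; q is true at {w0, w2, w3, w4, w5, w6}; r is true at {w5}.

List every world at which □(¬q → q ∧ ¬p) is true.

w0: successors {w1}; ¬q → q ∧ ¬p there: w1:F. ✗
w1: successors {w2, w4}; ¬q → q ∧ ¬p there: w2:T, w4:T. ✓
w2: successors {w3}; ¬q → q ∧ ¬p there: w3:T. ✓
w3: successors {w3, w4}; ¬q → q ∧ ¬p there: w3:T, w4:T. ✓
w4: successors {w5}; ¬q → q ∧ ¬p there: w5:T. ✓
w5: successors {w6}; ¬q → q ∧ ¬p there: w6:T. ✓
w6: successors {w0}; ¬q → q ∧ ¬p there: w0:T. ✓

{w1, w2, w3, w4, w5, w6}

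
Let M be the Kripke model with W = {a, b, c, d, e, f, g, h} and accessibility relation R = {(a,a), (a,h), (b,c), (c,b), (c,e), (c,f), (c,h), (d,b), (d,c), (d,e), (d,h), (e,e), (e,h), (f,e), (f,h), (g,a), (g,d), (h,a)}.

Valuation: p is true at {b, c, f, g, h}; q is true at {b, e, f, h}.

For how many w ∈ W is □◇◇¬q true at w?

a: successors {a, h}; ◇◇¬q there: a:T, h:T. ✓
b: successors {c}; ◇◇¬q there: c:T. ✓
c: successors {b, e, f, h}; ◇◇¬q there: b:F, e:T, f:T, h:T. ✗
d: successors {b, c, e, h}; ◇◇¬q there: b:F, c:T, e:T, h:T. ✗
e: successors {e, h}; ◇◇¬q there: e:T, h:T. ✓
f: successors {e, h}; ◇◇¬q there: e:T, h:T. ✓
g: successors {a, d}; ◇◇¬q there: a:T, d:T. ✓
h: successors {a}; ◇◇¬q there: a:T. ✓
Satisfying worlds: {a, b, e, f, g, h}.

6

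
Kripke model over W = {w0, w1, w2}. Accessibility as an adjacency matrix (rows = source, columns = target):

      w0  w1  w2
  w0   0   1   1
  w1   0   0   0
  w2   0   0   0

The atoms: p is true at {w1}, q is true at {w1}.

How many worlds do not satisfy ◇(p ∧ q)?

w0: successors {w1, w2}; p ∧ q there: w1:T, w2:F. ✓
w1: no successors, so ◇(p ∧ q) fails. ✗
w2: no successors, so ◇(p ∧ q) fails. ✗
Satisfying worlds: {w0}.
So ◇(p ∧ q) fails at the other 2 worlds.

2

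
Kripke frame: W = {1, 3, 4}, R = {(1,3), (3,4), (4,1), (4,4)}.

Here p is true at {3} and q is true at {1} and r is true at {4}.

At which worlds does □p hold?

1: successors {3}; p there: 3:T. ✓
3: successors {4}; p there: 4:F. ✗
4: successors {1, 4}; p there: 1:F, 4:F. ✗

{1}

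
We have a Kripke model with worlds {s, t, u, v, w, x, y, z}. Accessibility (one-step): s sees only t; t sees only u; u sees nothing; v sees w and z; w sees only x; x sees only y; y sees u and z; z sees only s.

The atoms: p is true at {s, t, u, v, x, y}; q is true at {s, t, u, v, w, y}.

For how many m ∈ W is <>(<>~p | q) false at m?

2

s: successors {t}; <>~p | q there: t:T. ✓
t: successors {u}; <>~p | q there: u:T. ✓
u: no successors, so <>(<>~p | q) fails. ✗
v: successors {w, z}; <>~p | q there: w:T, z:F. ✓
w: successors {x}; <>~p | q there: x:F. ✗
x: successors {y}; <>~p | q there: y:T. ✓
y: successors {u, z}; <>~p | q there: u:T, z:F. ✓
z: successors {s}; <>~p | q there: s:T. ✓
Satisfying worlds: {s, t, v, x, y, z}.
So <>(<>~p | q) fails at the other 2 worlds.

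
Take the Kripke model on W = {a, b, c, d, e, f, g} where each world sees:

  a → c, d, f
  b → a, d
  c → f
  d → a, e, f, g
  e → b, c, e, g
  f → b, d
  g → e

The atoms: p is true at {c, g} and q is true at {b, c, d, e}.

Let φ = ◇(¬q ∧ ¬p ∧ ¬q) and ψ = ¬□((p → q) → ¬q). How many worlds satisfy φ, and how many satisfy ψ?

4 and 6

For ◇(¬q ∧ ¬p ∧ ¬q):
a: successors {c, d, f}; ¬q ∧ ¬p ∧ ¬q there: c:F, d:F, f:T. ✓
b: successors {a, d}; ¬q ∧ ¬p ∧ ¬q there: a:T, d:F. ✓
c: successors {f}; ¬q ∧ ¬p ∧ ¬q there: f:T. ✓
d: successors {a, e, f, g}; ¬q ∧ ¬p ∧ ¬q there: a:T, e:F, f:T, g:F. ✓
e: successors {b, c, e, g}; ¬q ∧ ¬p ∧ ¬q there: b:F, c:F, e:F, g:F. ✗
f: successors {b, d}; ¬q ∧ ¬p ∧ ¬q there: b:F, d:F. ✗
g: successors {e}; ¬q ∧ ¬p ∧ ¬q there: e:F. ✗
— 4 worlds.
For ¬□((p → q) → ¬q):
a: □((p → q) → ¬q) is F. ✓
b: □((p → q) → ¬q) is F. ✓
c: □((p → q) → ¬q) is T. ✗
d: □((p → q) → ¬q) is F. ✓
e: □((p → q) → ¬q) is F. ✓
f: □((p → q) → ¬q) is F. ✓
g: □((p → q) → ¬q) is F. ✓
— 6 worlds.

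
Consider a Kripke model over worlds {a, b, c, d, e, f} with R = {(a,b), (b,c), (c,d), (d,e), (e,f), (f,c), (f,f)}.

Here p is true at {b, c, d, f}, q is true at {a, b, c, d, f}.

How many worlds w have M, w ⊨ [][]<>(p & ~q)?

a: successors {b}; []<>(p & ~q) there: b:F. ✗
b: successors {c}; []<>(p & ~q) there: c:F. ✗
c: successors {d}; []<>(p & ~q) there: d:F. ✗
d: successors {e}; []<>(p & ~q) there: e:F. ✗
e: successors {f}; []<>(p & ~q) there: f:F. ✗
f: successors {c, f}; []<>(p & ~q) there: c:F, f:F. ✗
Satisfying worlds: ∅.

0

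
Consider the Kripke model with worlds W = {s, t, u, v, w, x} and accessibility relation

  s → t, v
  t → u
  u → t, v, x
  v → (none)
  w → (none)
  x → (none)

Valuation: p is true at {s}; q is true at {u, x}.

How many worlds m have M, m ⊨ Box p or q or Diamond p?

s: Box p or q is F, Diamond p is F. ✗
t: Box p or q is F, Diamond p is F. ✗
u: Box p or q is T, Diamond p is F. ✓
v: Box p or q is T, Diamond p is F. ✓
w: Box p or q is T, Diamond p is F. ✓
x: Box p or q is T, Diamond p is F. ✓
Satisfying worlds: {u, v, w, x}.

4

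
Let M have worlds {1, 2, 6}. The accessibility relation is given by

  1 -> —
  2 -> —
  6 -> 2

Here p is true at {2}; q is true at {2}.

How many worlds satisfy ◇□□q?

1: no successors, so ◇□□q fails. ✗
2: no successors, so ◇□□q fails. ✗
6: successors {2}; □□q there: 2:T. ✓
Satisfying worlds: {6}.

1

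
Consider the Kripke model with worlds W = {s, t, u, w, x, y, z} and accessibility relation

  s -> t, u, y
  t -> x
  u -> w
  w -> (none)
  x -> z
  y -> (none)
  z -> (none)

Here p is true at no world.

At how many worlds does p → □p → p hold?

7

s: p is F, □p → p is T. ✓
t: p is F, □p → p is T. ✓
u: p is F, □p → p is T. ✓
w: p is F, □p → p is F. ✓
x: p is F, □p → p is T. ✓
y: p is F, □p → p is F. ✓
z: p is F, □p → p is F. ✓
Satisfying worlds: {s, t, u, w, x, y, z}.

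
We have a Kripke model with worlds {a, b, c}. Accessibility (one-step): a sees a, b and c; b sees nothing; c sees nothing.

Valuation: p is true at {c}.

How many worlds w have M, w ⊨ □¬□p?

a: successors {a, b, c}; ¬□p there: a:T, b:F, c:F. ✗
b: no successors, so □¬□p holds vacuously. ✓
c: no successors, so □¬□p holds vacuously. ✓
Satisfying worlds: {b, c}.

2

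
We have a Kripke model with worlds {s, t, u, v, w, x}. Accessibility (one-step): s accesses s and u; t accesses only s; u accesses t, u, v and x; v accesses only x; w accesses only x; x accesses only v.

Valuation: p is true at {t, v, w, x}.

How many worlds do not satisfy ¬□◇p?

3

s: □◇p is F. ✓
t: □◇p is F. ✓
u: □◇p is F. ✓
v: □◇p is T. ✗
w: □◇p is T. ✗
x: □◇p is T. ✗
Satisfying worlds: {s, t, u}.
So ¬□◇p fails at the other 3 worlds.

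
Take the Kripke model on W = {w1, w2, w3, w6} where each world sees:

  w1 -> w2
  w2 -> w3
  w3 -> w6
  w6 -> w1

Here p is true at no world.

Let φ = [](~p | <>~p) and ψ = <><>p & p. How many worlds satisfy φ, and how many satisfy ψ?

For [](~p | <>~p):
w1: successors {w2}; ~p | <>~p there: w2:T. ✓
w2: successors {w3}; ~p | <>~p there: w3:T. ✓
w3: successors {w6}; ~p | <>~p there: w6:T. ✓
w6: successors {w1}; ~p | <>~p there: w1:T. ✓
— 4 worlds.
For <><>p & p:
w1: <><>p is F, p is F. ✗
w2: <><>p is F, p is F. ✗
w3: <><>p is F, p is F. ✗
w6: <><>p is F, p is F. ✗
— 0 worlds.

4 and 0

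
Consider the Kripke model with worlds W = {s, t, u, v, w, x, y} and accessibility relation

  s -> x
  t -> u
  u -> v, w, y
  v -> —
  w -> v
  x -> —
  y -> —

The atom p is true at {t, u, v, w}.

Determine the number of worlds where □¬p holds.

4

s: successors {x}; ¬p there: x:T. ✓
t: successors {u}; ¬p there: u:F. ✗
u: successors {v, w, y}; ¬p there: v:F, w:F, y:T. ✗
v: no successors, so □¬p holds vacuously. ✓
w: successors {v}; ¬p there: v:F. ✗
x: no successors, so □¬p holds vacuously. ✓
y: no successors, so □¬p holds vacuously. ✓
Satisfying worlds: {s, v, x, y}.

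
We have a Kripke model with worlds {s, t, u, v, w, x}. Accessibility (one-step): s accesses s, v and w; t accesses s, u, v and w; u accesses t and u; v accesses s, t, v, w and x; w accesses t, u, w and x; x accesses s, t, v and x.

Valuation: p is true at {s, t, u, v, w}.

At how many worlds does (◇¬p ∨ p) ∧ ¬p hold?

s: ◇¬p ∨ p is T, ¬p is F. ✗
t: ◇¬p ∨ p is T, ¬p is F. ✗
u: ◇¬p ∨ p is T, ¬p is F. ✗
v: ◇¬p ∨ p is T, ¬p is F. ✗
w: ◇¬p ∨ p is T, ¬p is F. ✗
x: ◇¬p ∨ p is T, ¬p is T. ✓
Satisfying worlds: {x}.

1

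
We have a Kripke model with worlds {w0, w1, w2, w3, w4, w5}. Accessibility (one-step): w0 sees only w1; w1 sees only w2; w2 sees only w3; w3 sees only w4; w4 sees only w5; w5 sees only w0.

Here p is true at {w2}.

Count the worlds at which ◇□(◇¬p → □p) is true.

1

w0: successors {w1}; □(◇¬p → □p) there: w1:F. ✗
w1: successors {w2}; □(◇¬p → □p) there: w2:F. ✗
w2: successors {w3}; □(◇¬p → □p) there: w3:F. ✗
w3: successors {w4}; □(◇¬p → □p) there: w4:F. ✗
w4: successors {w5}; □(◇¬p → □p) there: w5:F. ✗
w5: successors {w0}; □(◇¬p → □p) there: w0:T. ✓
Satisfying worlds: {w5}.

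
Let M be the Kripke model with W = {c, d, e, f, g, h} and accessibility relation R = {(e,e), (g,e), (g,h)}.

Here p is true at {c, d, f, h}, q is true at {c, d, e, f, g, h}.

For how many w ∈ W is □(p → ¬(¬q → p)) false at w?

1

c: no successors, so □(p → ¬(¬q → p)) holds vacuously. ✓
d: no successors, so □(p → ¬(¬q → p)) holds vacuously. ✓
e: successors {e}; p → ¬(¬q → p) there: e:T. ✓
f: no successors, so □(p → ¬(¬q → p)) holds vacuously. ✓
g: successors {e, h}; p → ¬(¬q → p) there: e:T, h:F. ✗
h: no successors, so □(p → ¬(¬q → p)) holds vacuously. ✓
Satisfying worlds: {c, d, e, f, h}.
So □(p → ¬(¬q → p)) fails at the other 1 world.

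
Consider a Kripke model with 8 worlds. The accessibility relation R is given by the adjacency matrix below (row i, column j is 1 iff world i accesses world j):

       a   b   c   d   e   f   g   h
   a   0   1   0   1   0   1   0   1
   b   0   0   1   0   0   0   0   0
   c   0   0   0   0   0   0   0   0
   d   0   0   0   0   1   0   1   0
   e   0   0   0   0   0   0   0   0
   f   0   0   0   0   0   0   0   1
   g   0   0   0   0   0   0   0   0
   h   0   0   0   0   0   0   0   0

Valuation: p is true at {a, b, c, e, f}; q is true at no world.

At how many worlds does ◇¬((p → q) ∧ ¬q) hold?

3

a: successors {b, d, f, h}; ¬((p → q) ∧ ¬q) there: b:T, d:F, f:T, h:F. ✓
b: successors {c}; ¬((p → q) ∧ ¬q) there: c:T. ✓
c: no successors, so ◇¬((p → q) ∧ ¬q) fails. ✗
d: successors {e, g}; ¬((p → q) ∧ ¬q) there: e:T, g:F. ✓
e: no successors, so ◇¬((p → q) ∧ ¬q) fails. ✗
f: successors {h}; ¬((p → q) ∧ ¬q) there: h:F. ✗
g: no successors, so ◇¬((p → q) ∧ ¬q) fails. ✗
h: no successors, so ◇¬((p → q) ∧ ¬q) fails. ✗
Satisfying worlds: {a, b, d}.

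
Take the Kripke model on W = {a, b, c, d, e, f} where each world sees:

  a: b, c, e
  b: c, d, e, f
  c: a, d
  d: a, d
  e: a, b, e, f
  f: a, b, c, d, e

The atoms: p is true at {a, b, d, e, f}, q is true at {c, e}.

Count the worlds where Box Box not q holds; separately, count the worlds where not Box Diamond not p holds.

0 and 6

For Box Box not q:
a: successors {b, c, e}; Box not q there: b:F, c:T, e:F. ✗
b: successors {c, d, e, f}; Box not q there: c:T, d:T, e:F, f:F. ✗
c: successors {a, d}; Box not q there: a:F, d:T. ✗
d: successors {a, d}; Box not q there: a:F, d:T. ✗
e: successors {a, b, e, f}; Box not q there: a:F, b:F, e:F, f:F. ✗
f: successors {a, b, c, d, e}; Box not q there: a:F, b:F, c:T, d:T, e:F. ✗
— 0 worlds.
For not Box Diamond not p:
a: Box Diamond not p is F. ✓
b: Box Diamond not p is F. ✓
c: Box Diamond not p is F. ✓
d: Box Diamond not p is F. ✓
e: Box Diamond not p is F. ✓
f: Box Diamond not p is F. ✓
— 6 worlds.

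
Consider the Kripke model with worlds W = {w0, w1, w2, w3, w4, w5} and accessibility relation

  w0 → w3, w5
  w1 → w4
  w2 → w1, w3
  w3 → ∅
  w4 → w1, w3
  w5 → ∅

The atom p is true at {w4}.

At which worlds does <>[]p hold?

w0: successors {w3, w5}; []p there: w3:T, w5:T. ✓
w1: successors {w4}; []p there: w4:F. ✗
w2: successors {w1, w3}; []p there: w1:T, w3:T. ✓
w3: no successors, so <>[]p fails. ✗
w4: successors {w1, w3}; []p there: w1:T, w3:T. ✓
w5: no successors, so <>[]p fails. ✗

{w0, w2, w4}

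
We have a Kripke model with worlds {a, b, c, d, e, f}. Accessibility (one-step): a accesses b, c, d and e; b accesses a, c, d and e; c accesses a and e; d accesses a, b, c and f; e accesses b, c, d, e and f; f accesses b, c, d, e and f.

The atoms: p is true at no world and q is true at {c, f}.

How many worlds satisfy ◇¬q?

a: successors {b, c, d, e}; ¬q there: b:T, c:F, d:T, e:T. ✓
b: successors {a, c, d, e}; ¬q there: a:T, c:F, d:T, e:T. ✓
c: successors {a, e}; ¬q there: a:T, e:T. ✓
d: successors {a, b, c, f}; ¬q there: a:T, b:T, c:F, f:F. ✓
e: successors {b, c, d, e, f}; ¬q there: b:T, c:F, d:T, e:T, f:F. ✓
f: successors {b, c, d, e, f}; ¬q there: b:T, c:F, d:T, e:T, f:F. ✓
Satisfying worlds: {a, b, c, d, e, f}.

6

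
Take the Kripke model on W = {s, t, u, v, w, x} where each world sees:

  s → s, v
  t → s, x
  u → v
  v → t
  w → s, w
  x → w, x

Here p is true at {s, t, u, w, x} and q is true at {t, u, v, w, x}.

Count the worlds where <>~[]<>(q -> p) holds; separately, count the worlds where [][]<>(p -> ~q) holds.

0 and 1

For <>~[]<>(q -> p):
s: successors {s, v}; ~[]<>(q -> p) there: s:F, v:F. ✗
t: successors {s, x}; ~[]<>(q -> p) there: s:F, x:F. ✗
u: successors {v}; ~[]<>(q -> p) there: v:F. ✗
v: successors {t}; ~[]<>(q -> p) there: t:F. ✗
w: successors {s, w}; ~[]<>(q -> p) there: s:F, w:F. ✗
x: successors {w, x}; ~[]<>(q -> p) there: w:F, x:F. ✗
— 0 worlds.
For [][]<>(p -> ~q):
s: successors {s, v}; []<>(p -> ~q) there: s:F, v:T. ✗
t: successors {s, x}; []<>(p -> ~q) there: s:F, x:F. ✗
u: successors {v}; []<>(p -> ~q) there: v:T. ✓
v: successors {t}; []<>(p -> ~q) there: t:F. ✗
w: successors {s, w}; []<>(p -> ~q) there: s:F, w:T. ✗
x: successors {w, x}; []<>(p -> ~q) there: w:T, x:F. ✗
— 1 world.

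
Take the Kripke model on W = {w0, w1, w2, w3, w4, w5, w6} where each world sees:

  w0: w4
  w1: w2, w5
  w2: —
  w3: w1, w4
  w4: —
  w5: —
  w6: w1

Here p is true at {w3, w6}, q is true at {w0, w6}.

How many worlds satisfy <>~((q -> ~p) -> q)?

w0: successors {w4}; ~((q -> ~p) -> q) there: w4:T. ✓
w1: successors {w2, w5}; ~((q -> ~p) -> q) there: w2:T, w5:T. ✓
w2: no successors, so <>~((q -> ~p) -> q) fails. ✗
w3: successors {w1, w4}; ~((q -> ~p) -> q) there: w1:T, w4:T. ✓
w4: no successors, so <>~((q -> ~p) -> q) fails. ✗
w5: no successors, so <>~((q -> ~p) -> q) fails. ✗
w6: successors {w1}; ~((q -> ~p) -> q) there: w1:T. ✓
Satisfying worlds: {w0, w1, w3, w6}.

4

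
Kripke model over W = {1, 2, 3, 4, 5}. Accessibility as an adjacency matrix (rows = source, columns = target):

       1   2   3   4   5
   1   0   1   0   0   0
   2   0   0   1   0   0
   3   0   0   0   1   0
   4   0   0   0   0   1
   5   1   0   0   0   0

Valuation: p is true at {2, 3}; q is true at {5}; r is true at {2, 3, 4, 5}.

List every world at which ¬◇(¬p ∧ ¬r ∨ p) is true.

{3, 4}

1: ◇(¬p ∧ ¬r ∨ p) is T. ✗
2: ◇(¬p ∧ ¬r ∨ p) is T. ✗
3: ◇(¬p ∧ ¬r ∨ p) is F. ✓
4: ◇(¬p ∧ ¬r ∨ p) is F. ✓
5: ◇(¬p ∧ ¬r ∨ p) is T. ✗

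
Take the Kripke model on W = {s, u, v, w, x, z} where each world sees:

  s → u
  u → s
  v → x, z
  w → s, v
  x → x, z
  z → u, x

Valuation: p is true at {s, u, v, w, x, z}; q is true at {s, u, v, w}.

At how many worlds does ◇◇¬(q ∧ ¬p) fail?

s: successors {u}; ◇¬(q ∧ ¬p) there: u:T. ✓
u: successors {s}; ◇¬(q ∧ ¬p) there: s:T. ✓
v: successors {x, z}; ◇¬(q ∧ ¬p) there: x:T, z:T. ✓
w: successors {s, v}; ◇¬(q ∧ ¬p) there: s:T, v:T. ✓
x: successors {x, z}; ◇¬(q ∧ ¬p) there: x:T, z:T. ✓
z: successors {u, x}; ◇¬(q ∧ ¬p) there: u:T, x:T. ✓
Satisfying worlds: {s, u, v, w, x, z}.
So ◇◇¬(q ∧ ¬p) fails at the other 0 worlds.

0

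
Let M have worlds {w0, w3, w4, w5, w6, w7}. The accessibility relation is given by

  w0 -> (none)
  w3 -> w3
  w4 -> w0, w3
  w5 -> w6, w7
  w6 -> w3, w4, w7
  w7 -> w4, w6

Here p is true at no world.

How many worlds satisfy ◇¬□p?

w0: no successors, so ◇¬□p fails. ✗
w3: successors {w3}; ¬□p there: w3:T. ✓
w4: successors {w0, w3}; ¬□p there: w0:F, w3:T. ✓
w5: successors {w6, w7}; ¬□p there: w6:T, w7:T. ✓
w6: successors {w3, w4, w7}; ¬□p there: w3:T, w4:T, w7:T. ✓
w7: successors {w4, w6}; ¬□p there: w4:T, w6:T. ✓
Satisfying worlds: {w3, w4, w5, w6, w7}.

5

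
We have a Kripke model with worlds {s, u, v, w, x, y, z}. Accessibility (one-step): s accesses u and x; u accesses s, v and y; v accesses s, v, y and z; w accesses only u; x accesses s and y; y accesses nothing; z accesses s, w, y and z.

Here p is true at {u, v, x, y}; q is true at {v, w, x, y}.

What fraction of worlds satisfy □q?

1/7

s: successors {u, x}; q there: u:F, x:T. ✗
u: successors {s, v, y}; q there: s:F, v:T, y:T. ✗
v: successors {s, v, y, z}; q there: s:F, v:T, y:T, z:F. ✗
w: successors {u}; q there: u:F. ✗
x: successors {s, y}; q there: s:F, y:T. ✗
y: no successors, so □q holds vacuously. ✓
z: successors {s, w, y, z}; q there: s:F, w:T, y:T, z:F. ✗
That's 1 of 7 worlds, so 1/7.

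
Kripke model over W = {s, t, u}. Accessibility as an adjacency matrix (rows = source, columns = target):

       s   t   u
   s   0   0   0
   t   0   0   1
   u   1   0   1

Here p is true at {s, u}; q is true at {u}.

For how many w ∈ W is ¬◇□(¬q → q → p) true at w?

s: ◇□(¬q → q → p) is F. ✓
t: ◇□(¬q → q → p) is T. ✗
u: ◇□(¬q → q → p) is T. ✗
Satisfying worlds: {s}.

1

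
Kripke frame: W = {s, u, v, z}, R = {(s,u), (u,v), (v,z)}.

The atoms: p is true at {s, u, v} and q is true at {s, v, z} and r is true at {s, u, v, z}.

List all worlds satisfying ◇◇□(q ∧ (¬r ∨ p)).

{u}

s: successors {u}; ◇□(q ∧ (¬r ∨ p)) there: u:F. ✗
u: successors {v}; ◇□(q ∧ (¬r ∨ p)) there: v:T. ✓
v: successors {z}; ◇□(q ∧ (¬r ∨ p)) there: z:F. ✗
z: no successors, so ◇◇□(q ∧ (¬r ∨ p)) fails. ✗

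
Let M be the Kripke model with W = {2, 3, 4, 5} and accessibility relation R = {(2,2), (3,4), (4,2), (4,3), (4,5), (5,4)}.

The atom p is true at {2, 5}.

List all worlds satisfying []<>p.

2: successors {2}; <>p there: 2:T. ✓
3: successors {4}; <>p there: 4:T. ✓
4: successors {2, 3, 5}; <>p there: 2:T, 3:F, 5:F. ✗
5: successors {4}; <>p there: 4:T. ✓

{2, 3, 5}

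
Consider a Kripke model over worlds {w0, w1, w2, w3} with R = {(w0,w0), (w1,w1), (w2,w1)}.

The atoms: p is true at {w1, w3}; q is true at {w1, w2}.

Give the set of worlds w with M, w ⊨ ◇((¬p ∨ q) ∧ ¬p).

w0: successors {w0}; (¬p ∨ q) ∧ ¬p there: w0:T. ✓
w1: successors {w1}; (¬p ∨ q) ∧ ¬p there: w1:F. ✗
w2: successors {w1}; (¬p ∨ q) ∧ ¬p there: w1:F. ✗
w3: no successors, so ◇((¬p ∨ q) ∧ ¬p) fails. ✗

{w0}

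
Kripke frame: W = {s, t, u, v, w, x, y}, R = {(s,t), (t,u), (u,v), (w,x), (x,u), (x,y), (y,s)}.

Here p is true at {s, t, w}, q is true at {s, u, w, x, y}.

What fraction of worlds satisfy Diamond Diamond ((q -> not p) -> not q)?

3/7

s: successors {t}; Diamond ((q -> not p) -> not q) there: t:F. ✗
t: successors {u}; Diamond ((q -> not p) -> not q) there: u:T. ✓
u: successors {v}; Diamond ((q -> not p) -> not q) there: v:F. ✗
v: no successors, so Diamond Diamond ((q -> not p) -> not q) fails. ✗
w: successors {x}; Diamond ((q -> not p) -> not q) there: x:F. ✗
x: successors {u, y}; Diamond ((q -> not p) -> not q) there: u:T, y:T. ✓
y: successors {s}; Diamond ((q -> not p) -> not q) there: s:T. ✓
That's 3 of 7 worlds, so 3/7.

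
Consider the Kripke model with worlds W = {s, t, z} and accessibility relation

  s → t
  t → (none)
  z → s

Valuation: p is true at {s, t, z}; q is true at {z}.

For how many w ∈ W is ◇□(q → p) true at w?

s: successors {t}; □(q → p) there: t:T. ✓
t: no successors, so ◇□(q → p) fails. ✗
z: successors {s}; □(q → p) there: s:T. ✓
Satisfying worlds: {s, z}.

2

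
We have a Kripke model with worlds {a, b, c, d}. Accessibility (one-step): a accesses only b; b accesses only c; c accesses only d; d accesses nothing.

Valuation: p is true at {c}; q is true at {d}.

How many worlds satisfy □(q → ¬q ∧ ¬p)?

3

a: successors {b}; q → ¬q ∧ ¬p there: b:T. ✓
b: successors {c}; q → ¬q ∧ ¬p there: c:T. ✓
c: successors {d}; q → ¬q ∧ ¬p there: d:F. ✗
d: no successors, so □(q → ¬q ∧ ¬p) holds vacuously. ✓
Satisfying worlds: {a, b, d}.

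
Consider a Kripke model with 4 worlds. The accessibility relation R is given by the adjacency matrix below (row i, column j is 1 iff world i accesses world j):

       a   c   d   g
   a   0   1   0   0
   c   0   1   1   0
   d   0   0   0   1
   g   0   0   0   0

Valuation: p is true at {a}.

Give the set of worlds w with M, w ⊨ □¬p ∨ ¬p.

{a, c, d, g}

a: □¬p is T, ¬p is F. ✓
c: □¬p is T, ¬p is T. ✓
d: □¬p is T, ¬p is T. ✓
g: □¬p is T, ¬p is T. ✓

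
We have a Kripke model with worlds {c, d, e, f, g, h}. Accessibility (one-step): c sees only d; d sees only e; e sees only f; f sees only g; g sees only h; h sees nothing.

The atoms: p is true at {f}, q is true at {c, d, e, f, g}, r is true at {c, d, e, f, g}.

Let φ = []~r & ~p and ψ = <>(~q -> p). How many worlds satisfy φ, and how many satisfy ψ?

For []~r & ~p:
c: []~r is F, ~p is T. ✗
d: []~r is F, ~p is T. ✗
e: []~r is F, ~p is T. ✗
f: []~r is F, ~p is F. ✗
g: []~r is T, ~p is T. ✓
h: []~r is T, ~p is T. ✓
— 2 worlds.
For <>(~q -> p):
c: successors {d}; ~q -> p there: d:T. ✓
d: successors {e}; ~q -> p there: e:T. ✓
e: successors {f}; ~q -> p there: f:T. ✓
f: successors {g}; ~q -> p there: g:T. ✓
g: successors {h}; ~q -> p there: h:F. ✗
h: no successors, so <>(~q -> p) fails. ✗
— 4 worlds.

2 and 4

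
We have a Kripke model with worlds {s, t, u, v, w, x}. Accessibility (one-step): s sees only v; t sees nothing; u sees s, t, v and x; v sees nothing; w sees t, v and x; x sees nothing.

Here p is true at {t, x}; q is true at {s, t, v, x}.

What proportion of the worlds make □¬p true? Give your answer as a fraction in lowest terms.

s: successors {v}; ¬p there: v:T. ✓
t: no successors, so □¬p holds vacuously. ✓
u: successors {s, t, v, x}; ¬p there: s:T, t:F, v:T, x:F. ✗
v: no successors, so □¬p holds vacuously. ✓
w: successors {t, v, x}; ¬p there: t:F, v:T, x:F. ✗
x: no successors, so □¬p holds vacuously. ✓
That's 4 of 6 worlds, so 4/6 = 2/3.

2/3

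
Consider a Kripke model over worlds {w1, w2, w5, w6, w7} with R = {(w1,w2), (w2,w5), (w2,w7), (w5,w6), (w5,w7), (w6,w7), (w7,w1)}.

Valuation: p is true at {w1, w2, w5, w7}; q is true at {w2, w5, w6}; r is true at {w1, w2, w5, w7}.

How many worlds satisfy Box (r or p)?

4

w1: successors {w2}; r or p there: w2:T. ✓
w2: successors {w5, w7}; r or p there: w5:T, w7:T. ✓
w5: successors {w6, w7}; r or p there: w6:F, w7:T. ✗
w6: successors {w7}; r or p there: w7:T. ✓
w7: successors {w1}; r or p there: w1:T. ✓
Satisfying worlds: {w1, w2, w6, w7}.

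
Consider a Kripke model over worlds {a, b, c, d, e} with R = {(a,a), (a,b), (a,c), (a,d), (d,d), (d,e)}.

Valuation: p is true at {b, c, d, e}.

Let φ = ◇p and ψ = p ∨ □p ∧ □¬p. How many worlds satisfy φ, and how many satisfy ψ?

For ◇p:
a: successors {a, b, c, d}; p there: a:F, b:T, c:T, d:T. ✓
b: no successors, so ◇p fails. ✗
c: no successors, so ◇p fails. ✗
d: successors {d, e}; p there: d:T, e:T. ✓
e: no successors, so ◇p fails. ✗
— 2 worlds.
For p ∨ □p ∧ □¬p:
a: p is F, □p ∧ □¬p is F. ✗
b: p is T, □p ∧ □¬p is T. ✓
c: p is T, □p ∧ □¬p is T. ✓
d: p is T, □p ∧ □¬p is F. ✓
e: p is T, □p ∧ □¬p is T. ✓
— 4 worlds.

2 and 4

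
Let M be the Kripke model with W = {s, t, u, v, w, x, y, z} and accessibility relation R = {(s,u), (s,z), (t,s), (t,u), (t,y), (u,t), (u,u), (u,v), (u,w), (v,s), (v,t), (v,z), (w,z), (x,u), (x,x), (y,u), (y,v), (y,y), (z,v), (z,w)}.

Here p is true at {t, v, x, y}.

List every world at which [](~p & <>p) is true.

{s, w}

s: successors {u, z}; ~p & <>p there: u:T, z:T. ✓
t: successors {s, u, y}; ~p & <>p there: s:F, u:T, y:F. ✗
u: successors {t, u, v, w}; ~p & <>p there: t:F, u:T, v:F, w:F. ✗
v: successors {s, t, z}; ~p & <>p there: s:F, t:F, z:T. ✗
w: successors {z}; ~p & <>p there: z:T. ✓
x: successors {u, x}; ~p & <>p there: u:T, x:F. ✗
y: successors {u, v, y}; ~p & <>p there: u:T, v:F, y:F. ✗
z: successors {v, w}; ~p & <>p there: v:F, w:F. ✗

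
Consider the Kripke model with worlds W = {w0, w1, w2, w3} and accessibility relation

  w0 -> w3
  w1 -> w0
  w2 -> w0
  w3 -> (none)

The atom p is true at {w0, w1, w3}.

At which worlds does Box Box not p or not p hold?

w0: Box Box not p is T, not p is F. ✓
w1: Box Box not p is F, not p is F. ✗
w2: Box Box not p is F, not p is T. ✓
w3: Box Box not p is T, not p is F. ✓

{w0, w2, w3}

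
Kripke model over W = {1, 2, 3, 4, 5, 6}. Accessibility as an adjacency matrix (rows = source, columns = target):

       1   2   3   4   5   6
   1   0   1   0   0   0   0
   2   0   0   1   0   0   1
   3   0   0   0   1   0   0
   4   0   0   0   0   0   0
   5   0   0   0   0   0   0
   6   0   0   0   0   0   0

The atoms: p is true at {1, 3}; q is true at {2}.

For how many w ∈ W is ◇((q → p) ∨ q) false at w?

3

1: successors {2}; (q → p) ∨ q there: 2:T. ✓
2: successors {3, 6}; (q → p) ∨ q there: 3:T, 6:T. ✓
3: successors {4}; (q → p) ∨ q there: 4:T. ✓
4: no successors, so ◇((q → p) ∨ q) fails. ✗
5: no successors, so ◇((q → p) ∨ q) fails. ✗
6: no successors, so ◇((q → p) ∨ q) fails. ✗
Satisfying worlds: {1, 2, 3}.
So ◇((q → p) ∨ q) fails at the other 3 worlds.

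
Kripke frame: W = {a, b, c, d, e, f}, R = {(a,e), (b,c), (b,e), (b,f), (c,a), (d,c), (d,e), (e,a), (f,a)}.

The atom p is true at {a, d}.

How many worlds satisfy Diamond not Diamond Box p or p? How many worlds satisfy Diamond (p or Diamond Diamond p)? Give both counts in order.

3 and 3

For Diamond not Diamond Box p or p:
a: Diamond not Diamond Box p is T, p is T. ✓
b: Diamond not Diamond Box p is T, p is F. ✓
c: Diamond not Diamond Box p is F, p is F. ✗
d: Diamond not Diamond Box p is T, p is T. ✓
e: Diamond not Diamond Box p is F, p is F. ✗
f: Diamond not Diamond Box p is F, p is F. ✗
— 3 worlds.
For Diamond (p or Diamond Diamond p):
a: successors {e}; p or Diamond Diamond p there: e:F. ✗
b: successors {c, e, f}; p or Diamond Diamond p there: c:F, e:F, f:F. ✗
c: successors {a}; p or Diamond Diamond p there: a:T. ✓
d: successors {c, e}; p or Diamond Diamond p there: c:F, e:F. ✗
e: successors {a}; p or Diamond Diamond p there: a:T. ✓
f: successors {a}; p or Diamond Diamond p there: a:T. ✓
— 3 worlds.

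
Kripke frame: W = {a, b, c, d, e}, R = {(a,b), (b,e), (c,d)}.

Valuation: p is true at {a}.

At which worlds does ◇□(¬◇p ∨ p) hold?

{a, b, c}

a: successors {b}; □(¬◇p ∨ p) there: b:T. ✓
b: successors {e}; □(¬◇p ∨ p) there: e:T. ✓
c: successors {d}; □(¬◇p ∨ p) there: d:T. ✓
d: no successors, so ◇□(¬◇p ∨ p) fails. ✗
e: no successors, so ◇□(¬◇p ∨ p) fails. ✗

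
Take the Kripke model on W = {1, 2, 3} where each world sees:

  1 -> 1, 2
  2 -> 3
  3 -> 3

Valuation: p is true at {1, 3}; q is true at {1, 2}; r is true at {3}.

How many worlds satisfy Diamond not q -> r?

1: Diamond not q is F, r is F. ✓
2: Diamond not q is T, r is F. ✗
3: Diamond not q is T, r is T. ✓
Satisfying worlds: {1, 3}.

2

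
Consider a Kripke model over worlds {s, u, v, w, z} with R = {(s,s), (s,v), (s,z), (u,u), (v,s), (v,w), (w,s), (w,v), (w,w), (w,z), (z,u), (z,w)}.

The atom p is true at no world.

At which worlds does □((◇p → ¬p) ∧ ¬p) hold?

{s, u, v, w, z}

s: successors {s, v, z}; (◇p → ¬p) ∧ ¬p there: s:T, v:T, z:T. ✓
u: successors {u}; (◇p → ¬p) ∧ ¬p there: u:T. ✓
v: successors {s, w}; (◇p → ¬p) ∧ ¬p there: s:T, w:T. ✓
w: successors {s, v, w, z}; (◇p → ¬p) ∧ ¬p there: s:T, v:T, w:T, z:T. ✓
z: successors {u, w}; (◇p → ¬p) ∧ ¬p there: u:T, w:T. ✓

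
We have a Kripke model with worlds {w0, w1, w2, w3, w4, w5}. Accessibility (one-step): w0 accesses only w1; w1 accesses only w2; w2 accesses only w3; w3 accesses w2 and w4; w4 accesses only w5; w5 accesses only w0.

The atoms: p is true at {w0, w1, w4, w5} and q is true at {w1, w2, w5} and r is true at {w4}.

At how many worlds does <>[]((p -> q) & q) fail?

3

w0: successors {w1}; []((p -> q) & q) there: w1:T. ✓
w1: successors {w2}; []((p -> q) & q) there: w2:F. ✗
w2: successors {w3}; []((p -> q) & q) there: w3:F. ✗
w3: successors {w2, w4}; []((p -> q) & q) there: w2:F, w4:T. ✓
w4: successors {w5}; []((p -> q) & q) there: w5:F. ✗
w5: successors {w0}; []((p -> q) & q) there: w0:T. ✓
Satisfying worlds: {w0, w3, w5}.
So <>[]((p -> q) & q) fails at the other 3 worlds.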